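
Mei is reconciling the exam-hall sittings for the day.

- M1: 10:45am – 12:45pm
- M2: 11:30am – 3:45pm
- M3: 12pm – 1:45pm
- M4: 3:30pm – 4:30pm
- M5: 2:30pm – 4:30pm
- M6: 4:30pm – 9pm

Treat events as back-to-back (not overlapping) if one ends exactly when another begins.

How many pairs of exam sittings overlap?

Sorted by start: M1, M2, M3, M5, M4, M6.
M2 starts before M1 ends → M1 and M2 overlap.
M3 starts before M1 ends → M1 and M3 overlap.
M5 starts after M1 ends — done with M1.
M3 starts before M2 ends → M2 and M3 overlap.
M5 starts before M2 ends → M2 and M5 overlap.
M4 starts before M2 ends → M2 and M4 overlap.
M6 starts after M2 ends.
M5 starts after M3 ends — done with M3.
M4 starts before M5 ends → M5 and M4 overlap.
M6 starts exactly when M5 ends (back-to-back, no overlap).
M6 starts exactly when M4 ends (back-to-back, no overlap).
Overlapping pairs: M1 & M2, M1 & M3, M2 & M3, M2 & M4, M2 & M5, M4 & M5 — 6 in total.

6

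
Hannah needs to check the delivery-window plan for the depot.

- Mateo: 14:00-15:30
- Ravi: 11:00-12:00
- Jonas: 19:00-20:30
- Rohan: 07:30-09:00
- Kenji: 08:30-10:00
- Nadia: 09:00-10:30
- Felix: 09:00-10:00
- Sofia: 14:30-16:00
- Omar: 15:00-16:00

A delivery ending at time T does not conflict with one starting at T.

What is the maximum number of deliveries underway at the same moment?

Sweep the timeline, counting +1 at each start and −1 at each end (ends before starts at a tie):
07:30 start Rohan → 1
08:30 start Kenji → 2
09:00 end Rohan → 1
09:00 start Felix → 2
09:00 start Nadia → 3
10:00 end Felix → 2
10:00 end Kenji → 1
10:30 end Nadia → 0
11:00 start Ravi → 1
12:00 end Ravi → 0
14:00 start Mateo → 1
14:30 start Sofia → 2
15:00 start Omar → 3
15:30 end Mateo → 2
16:00 end Omar → 1
16:00 end Sofia → 0
19:00 start Jonas → 1
20:30 end Jonas → 0
Peak is 3, at 09:00 (Felix, Kenji, Nadia).

3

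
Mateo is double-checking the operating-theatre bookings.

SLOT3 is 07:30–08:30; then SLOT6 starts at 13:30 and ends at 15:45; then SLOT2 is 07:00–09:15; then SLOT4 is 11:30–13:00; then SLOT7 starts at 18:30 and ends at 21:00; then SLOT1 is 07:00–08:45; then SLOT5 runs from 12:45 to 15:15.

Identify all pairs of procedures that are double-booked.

Check each pair: they overlap iff neither finishes before the other starts.
Sorted by start: SLOT1, SLOT2, SLOT3, SLOT4, SLOT5, SLOT6, SLOT7.
SLOT2 starts before SLOT1 ends → SLOT1 and SLOT2 overlap.
SLOT3 starts before SLOT1 ends → SLOT1 and SLOT3 overlap.
SLOT4 starts after SLOT1 ends; SLOT1 is clear from here.
SLOT3 starts before SLOT2 ends → SLOT2 and SLOT3 overlap.
SLOT4 starts after SLOT2 ends; SLOT2 is clear from here.
SLOT4 starts after SLOT3 ends; SLOT3 is clear from here.
SLOT5 starts before SLOT4 ends → SLOT4 and SLOT5 overlap.
SLOT6 starts after SLOT4 ends; SLOT4 is clear from here.
SLOT6 starts before SLOT5 ends → SLOT5 and SLOT6 overlap.
SLOT7 starts after SLOT5 ends.
SLOT7 starts after SLOT6 ends.

SLOT1 & SLOT2, SLOT1 & SLOT3, SLOT2 & SLOT3, SLOT4 & SLOT5, SLOT5 & SLOT6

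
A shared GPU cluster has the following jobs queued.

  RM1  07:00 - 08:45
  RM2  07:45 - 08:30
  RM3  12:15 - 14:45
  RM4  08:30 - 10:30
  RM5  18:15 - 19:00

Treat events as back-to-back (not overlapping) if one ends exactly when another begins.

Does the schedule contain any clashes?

Yes

Sorted by start: RM1, RM2, RM4, RM3, RM5.
RM2 starts before RM1 ends → RM1 and RM2 overlap.
That's a conflict, so the schedule is not conflict-free.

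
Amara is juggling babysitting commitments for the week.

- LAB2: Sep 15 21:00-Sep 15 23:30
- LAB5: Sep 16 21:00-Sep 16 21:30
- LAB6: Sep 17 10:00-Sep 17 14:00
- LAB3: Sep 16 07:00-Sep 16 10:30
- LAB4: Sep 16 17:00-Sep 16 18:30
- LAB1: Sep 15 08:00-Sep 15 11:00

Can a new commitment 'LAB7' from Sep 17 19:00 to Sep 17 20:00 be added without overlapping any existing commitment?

Yes — the slot is free

LAB1: ends Sep 15 11:00 at or before LAB7 starts Sep 17 19:00 → clear.
LAB2: ends Sep 15 23:30 at or before LAB7 starts Sep 17 19:00 → clear.
LAB3: ends Sep 16 10:30 at or before LAB7 starts Sep 17 19:00 → clear.
LAB4: ends Sep 16 18:30 at or before LAB7 starts Sep 17 19:00 → clear.
LAB5: ends Sep 16 21:30 at or before LAB7 starts Sep 17 19:00 → clear.
LAB6: ends Sep 17 14:00 at or before LAB7 starts Sep 17 19:00 → clear.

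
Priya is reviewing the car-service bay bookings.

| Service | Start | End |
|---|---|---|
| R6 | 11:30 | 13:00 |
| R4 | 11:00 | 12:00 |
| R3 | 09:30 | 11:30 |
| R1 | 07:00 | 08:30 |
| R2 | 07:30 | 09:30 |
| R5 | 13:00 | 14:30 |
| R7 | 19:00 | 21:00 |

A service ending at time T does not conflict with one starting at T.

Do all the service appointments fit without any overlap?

Sorted by start: R1, R2, R3, R4, R6, R5, R7.
R2 starts before R1 ends → R1 and R2 overlap.
That's a conflict, so the schedule is not conflict-free.

No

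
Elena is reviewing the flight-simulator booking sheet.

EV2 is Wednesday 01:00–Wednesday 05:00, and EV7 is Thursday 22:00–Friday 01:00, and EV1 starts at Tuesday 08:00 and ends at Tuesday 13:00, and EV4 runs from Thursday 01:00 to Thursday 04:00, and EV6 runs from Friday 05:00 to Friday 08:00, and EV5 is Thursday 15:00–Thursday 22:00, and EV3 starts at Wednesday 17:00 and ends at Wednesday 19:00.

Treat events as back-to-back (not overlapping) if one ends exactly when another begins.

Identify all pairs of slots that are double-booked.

Two intervals overlap when each starts before the other ends.
Sorted by start: EV1, EV2, EV3, EV4, EV5, EV7, EV6.
EV2 starts after EV1 ends, so nothing later overlaps EV1 either.
EV3 starts after EV2 ends, so nothing later overlaps EV2 either.
EV4 starts after EV3 ends, so nothing later overlaps EV3 either.
EV5 starts after EV4 ends, so nothing later overlaps EV4 either.
EV7 starts exactly when EV5 ends (back-to-back, no overlap), so nothing later overlaps EV5 either.
EV6 starts after EV7 ends.

no conflicts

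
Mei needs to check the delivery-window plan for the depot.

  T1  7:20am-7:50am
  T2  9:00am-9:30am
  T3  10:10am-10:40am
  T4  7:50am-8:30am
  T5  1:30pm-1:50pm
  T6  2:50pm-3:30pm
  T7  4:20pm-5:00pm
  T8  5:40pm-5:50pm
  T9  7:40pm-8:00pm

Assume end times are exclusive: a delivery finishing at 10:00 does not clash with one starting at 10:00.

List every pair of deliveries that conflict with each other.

none

Sorted by start: T1, T4, T2, T3, T5, T6, T7, T8, T9.
T4 starts exactly when T1 ends (back-to-back, no overlap); T1 is clear from here.
T2 starts after T4 ends; T4 is clear from here.
T3 starts after T2 ends; T2 is clear from here.
T5 starts after T3 ends; T3 is clear from here.
T6 starts after T5 ends; T5 is clear from here.
T7 starts after T6 ends; T6 is clear from here.
T8 starts after T7 ends; T7 is clear from here.
T9 starts after T8 ends.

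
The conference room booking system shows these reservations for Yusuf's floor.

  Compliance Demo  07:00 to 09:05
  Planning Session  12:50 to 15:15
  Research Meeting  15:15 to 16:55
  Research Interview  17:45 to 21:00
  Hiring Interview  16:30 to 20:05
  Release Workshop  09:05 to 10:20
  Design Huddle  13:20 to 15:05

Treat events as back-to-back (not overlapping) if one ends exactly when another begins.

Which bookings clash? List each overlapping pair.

Two intervals overlap when each starts before the other ends.
Sorted by start: Compliance Demo, Release Workshop, Planning Session, Design Huddle, Research Meeting, Hiring Interview, Research Interview.
Release Workshop starts exactly when Compliance Demo ends (back-to-back, no overlap) — done with Compliance Demo.
Planning Session starts after Release Workshop ends — done with Release Workshop.
Design Huddle starts before Planning Session ends → Planning Session and Design Huddle overlap.
Research Meeting starts exactly when Planning Session ends (back-to-back, no overlap) — done with Planning Session.
Research Meeting starts after Design Huddle ends — done with Design Huddle.
Hiring Interview starts before Research Meeting ends → Research Meeting and Hiring Interview overlap.
Research Interview starts after Research Meeting ends.
Research Interview starts before Hiring Interview ends → Hiring Interview and Research Interview overlap.

Design Huddle & Planning Session, Hiring Interview & Research Interview, Hiring Interview & Research Meeting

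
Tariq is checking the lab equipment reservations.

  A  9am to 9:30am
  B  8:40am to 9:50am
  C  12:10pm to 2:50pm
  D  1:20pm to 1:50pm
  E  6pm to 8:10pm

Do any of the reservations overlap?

Sorted by start: B, A, C, D, E.
A starts before B ends → B and A overlap.
That's a conflict, so the schedule is not conflict-free.

Yes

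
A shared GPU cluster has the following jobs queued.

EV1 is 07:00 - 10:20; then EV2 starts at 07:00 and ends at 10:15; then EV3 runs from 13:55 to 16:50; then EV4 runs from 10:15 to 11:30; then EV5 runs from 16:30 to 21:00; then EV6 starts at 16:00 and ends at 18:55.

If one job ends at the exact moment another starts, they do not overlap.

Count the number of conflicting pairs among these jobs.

5

Two intervals overlap when each starts before the other ends.
Sorted by start: EV1, EV2, EV4, EV3, EV6, EV5.
EV2 starts before EV1 ends → EV1 and EV2 overlap.
EV4 starts before EV1 ends → EV1 and EV4 overlap.
EV3 starts after EV1 ends, so EV1 has no further overlaps.
EV4 starts exactly when EV2 ends (back-to-back, no overlap), so EV2 has no further overlaps.
EV3 starts after EV4 ends, so EV4 has no further overlaps.
EV6 starts before EV3 ends → EV3 and EV6 overlap.
EV5 starts before EV3 ends → EV3 and EV5 overlap.
EV5 starts before EV6 ends → EV6 and EV5 overlap.
Overlapping pairs: EV1 & EV2, EV1 & EV4, EV3 & EV5, EV3 & EV6, EV5 & EV6 — 5 in total.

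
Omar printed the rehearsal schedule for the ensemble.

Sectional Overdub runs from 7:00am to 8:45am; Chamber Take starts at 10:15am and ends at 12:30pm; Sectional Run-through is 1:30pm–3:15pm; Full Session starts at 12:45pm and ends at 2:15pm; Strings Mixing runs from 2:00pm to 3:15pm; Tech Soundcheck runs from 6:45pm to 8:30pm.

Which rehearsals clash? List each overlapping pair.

Full Session & Sectional Run-through, Full Session & Strings Mixing, Sectional Run-through & Strings Mixing

Sorted by start: Sectional Overdub, Chamber Take, Full Session, Sectional Run-through, Strings Mixing, Tech Soundcheck.
Chamber Take starts after Sectional Overdub ends — done with Sectional Overdub.
Full Session starts after Chamber Take ends — done with Chamber Take.
Sectional Run-through starts before Full Session ends → Full Session and Sectional Run-through overlap.
Strings Mixing starts before Full Session ends → Full Session and Strings Mixing overlap.
Tech Soundcheck starts after Full Session ends.
Strings Mixing starts before Sectional Run-through ends → Sectional Run-through and Strings Mixing overlap.
Tech Soundcheck starts after Sectional Run-through ends.
Tech Soundcheck starts after Strings Mixing ends.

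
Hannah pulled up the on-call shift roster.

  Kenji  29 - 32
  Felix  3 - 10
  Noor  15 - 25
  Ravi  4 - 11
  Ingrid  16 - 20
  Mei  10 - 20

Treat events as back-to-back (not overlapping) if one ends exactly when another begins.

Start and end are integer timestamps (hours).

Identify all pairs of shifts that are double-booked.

Sorted by start: Felix, Ravi, Mei, Noor, Ingrid, Kenji.
Ravi starts before Felix ends → Felix and Ravi overlap.
Mei starts exactly when Felix ends (back-to-back, no overlap), so Felix has no further overlaps.
Mei starts before Ravi ends → Ravi and Mei overlap.
Noor starts after Ravi ends, so Ravi has no further overlaps.
Noor starts before Mei ends → Mei and Noor overlap.
Ingrid starts before Mei ends → Mei and Ingrid overlap.
Kenji starts after Mei ends.
Ingrid starts before Noor ends → Noor and Ingrid overlap.
Kenji starts after Noor ends.
Kenji starts after Ingrid ends.

Felix & Ravi, Ingrid & Mei, Ingrid & Noor, Mei & Noor, Mei & Ravi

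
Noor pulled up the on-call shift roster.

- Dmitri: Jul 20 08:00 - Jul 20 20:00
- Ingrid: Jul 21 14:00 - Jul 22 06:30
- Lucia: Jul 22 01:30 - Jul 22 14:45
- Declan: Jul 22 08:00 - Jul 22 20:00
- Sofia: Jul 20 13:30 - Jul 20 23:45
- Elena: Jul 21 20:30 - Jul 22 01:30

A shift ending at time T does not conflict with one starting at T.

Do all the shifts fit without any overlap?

Sorted by start: Dmitri, Sofia, Ingrid, Elena, Lucia, Declan.
Sofia starts before Dmitri ends → Dmitri and Sofia overlap.
That's a conflict, so the schedule is not conflict-free.

No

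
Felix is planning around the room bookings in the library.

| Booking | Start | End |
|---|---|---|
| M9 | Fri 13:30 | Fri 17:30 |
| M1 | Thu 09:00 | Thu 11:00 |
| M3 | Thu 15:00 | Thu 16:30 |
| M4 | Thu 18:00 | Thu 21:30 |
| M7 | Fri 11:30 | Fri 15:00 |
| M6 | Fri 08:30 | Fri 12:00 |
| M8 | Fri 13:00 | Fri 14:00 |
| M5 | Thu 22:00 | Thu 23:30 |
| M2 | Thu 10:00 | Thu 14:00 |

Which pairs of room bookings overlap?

Check each pair: they overlap iff neither finishes before the other starts.
Sorted by start: M1, M2, M3, M4, M5, M6, M7, M8, M9.
M2 starts before M1 ends → M1 and M2 overlap.
M3 starts after M1 ends — done with M1.
M3 starts after M2 ends — done with M2.
M4 starts after M3 ends — done with M3.
M5 starts after M4 ends — done with M4.
M6 starts after M5 ends — done with M5.
M7 starts before M6 ends → M6 and M7 overlap.
M8 starts after M6 ends — done with M6.
M8 starts before M7 ends → M7 and M8 overlap.
M9 starts before M7 ends → M7 and M9 overlap.
M9 starts before M8 ends → M8 and M9 overlap.

M1 & M2, M6 & M7, M7 & M8, M7 & M9, M8 & M9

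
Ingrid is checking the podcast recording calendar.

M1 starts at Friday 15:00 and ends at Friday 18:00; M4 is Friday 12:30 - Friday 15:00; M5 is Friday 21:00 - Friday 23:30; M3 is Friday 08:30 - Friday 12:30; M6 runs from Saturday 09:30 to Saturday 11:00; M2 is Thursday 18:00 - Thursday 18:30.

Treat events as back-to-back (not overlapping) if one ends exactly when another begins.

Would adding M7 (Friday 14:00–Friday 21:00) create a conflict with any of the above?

Yes — it overlaps M1, M4

M2: ends Thursday 18:30 at or before M7 starts Friday 14:00 → clear.
M3: ends Friday 12:30 at or before M7 starts Friday 14:00 → clear.
M4: starts Friday 12:30 before M7 ends Friday 21:00, and ends Friday 15:00 after M7 starts Friday 14:00 → overlap.
M1: starts Friday 15:00 before M7 ends Friday 21:00, and ends Friday 18:00 after M7 starts Friday 14:00 → overlap.
M5: starts Friday 21:00 at or after M7 ends Friday 21:00 → clear.
M6: starts Saturday 09:30 at or after M7 ends Friday 21:00 → clear.
M7 overlaps M1, M4.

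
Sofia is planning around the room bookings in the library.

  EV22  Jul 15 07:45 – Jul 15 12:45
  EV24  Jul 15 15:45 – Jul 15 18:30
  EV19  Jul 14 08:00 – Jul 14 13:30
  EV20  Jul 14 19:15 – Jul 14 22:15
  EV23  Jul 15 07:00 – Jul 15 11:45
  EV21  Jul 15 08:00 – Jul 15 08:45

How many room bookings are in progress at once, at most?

Sweep the timeline, counting +1 at each start and −1 at each end (ends before starts at a tie):
Jul 14 08:00 start EV19 → 1
Jul 14 13:30 end EV19 → 0
Jul 14 19:15 start EV20 → 1
Jul 14 22:15 end EV20 → 0
Jul 15 07:00 start EV23 → 1
Jul 15 07:45 start EV22 → 2
Jul 15 08:00 start EV21 → 3
Jul 15 08:45 end EV21 → 2
Jul 15 11:45 end EV23 → 1
Jul 15 12:45 end EV22 → 0
Jul 15 15:45 start EV24 → 1
Jul 15 18:30 end EV24 → 0
Peak is 3, at Jul 15 08:00 (EV21, EV22, EV23).

3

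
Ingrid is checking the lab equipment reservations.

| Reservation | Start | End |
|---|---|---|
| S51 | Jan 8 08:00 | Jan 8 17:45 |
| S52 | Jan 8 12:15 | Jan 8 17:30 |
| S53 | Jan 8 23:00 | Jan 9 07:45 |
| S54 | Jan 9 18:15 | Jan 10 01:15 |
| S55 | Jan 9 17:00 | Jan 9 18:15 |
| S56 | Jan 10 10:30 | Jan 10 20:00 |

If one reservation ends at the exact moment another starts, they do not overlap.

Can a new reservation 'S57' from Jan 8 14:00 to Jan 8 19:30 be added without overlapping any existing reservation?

No — it overlaps S51, S52

S51: starts Jan 8 08:00 before S57 ends Jan 8 19:30, and ends Jan 8 17:45 after S57 starts Jan 8 14:00 → overlap.
S52: starts Jan 8 12:15 before S57 ends Jan 8 19:30, and ends Jan 8 17:30 after S57 starts Jan 8 14:00 → overlap.
S53: starts Jan 8 23:00 at or after S57 ends Jan 8 19:30 → clear.
S55: starts Jan 9 17:00 at or after S57 ends Jan 8 19:30 → clear.
S54: starts Jan 9 18:15 at or after S57 ends Jan 8 19:30 → clear.
S56: starts Jan 10 10:30 at or after S57 ends Jan 8 19:30 → clear.
S57 overlaps S51, S52.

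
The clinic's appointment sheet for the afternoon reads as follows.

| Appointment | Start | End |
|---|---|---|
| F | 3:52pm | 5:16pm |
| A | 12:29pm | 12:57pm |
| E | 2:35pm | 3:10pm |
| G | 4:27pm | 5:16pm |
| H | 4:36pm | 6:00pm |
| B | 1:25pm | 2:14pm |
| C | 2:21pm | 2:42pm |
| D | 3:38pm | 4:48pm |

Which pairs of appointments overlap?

Sorted by start: A, B, C, E, D, F, G, H.
B starts after A ends; A is clear from here.
C starts after B ends; B is clear from here.
E starts before C ends → C and E overlap.
D starts after C ends; C is clear from here.
D starts after E ends; E is clear from here.
F starts before D ends → D and F overlap.
G starts before D ends → D and G overlap.
H starts before D ends → D and H overlap.
G starts before F ends → F and G overlap.
H starts before F ends → F and H overlap.
H starts before G ends → G and H overlap.

C & E, D & F, D & G, D & H, F & G, F & H, G & H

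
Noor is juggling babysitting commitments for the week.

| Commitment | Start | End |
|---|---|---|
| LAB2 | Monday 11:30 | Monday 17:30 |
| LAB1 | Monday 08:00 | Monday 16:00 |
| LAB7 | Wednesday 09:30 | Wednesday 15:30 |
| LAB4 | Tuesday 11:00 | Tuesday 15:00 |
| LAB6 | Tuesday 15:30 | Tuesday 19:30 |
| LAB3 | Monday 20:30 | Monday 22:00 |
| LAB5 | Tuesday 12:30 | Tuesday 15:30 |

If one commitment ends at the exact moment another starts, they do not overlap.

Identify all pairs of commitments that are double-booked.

LAB1 & LAB2, LAB4 & LAB5

Sorted by start: LAB1, LAB2, LAB3, LAB4, LAB5, LAB6, LAB7.
LAB2 starts before LAB1 ends → LAB1 and LAB2 overlap.
LAB3 starts after LAB1 ends — done with LAB1.
LAB3 starts after LAB2 ends — done with LAB2.
LAB4 starts after LAB3 ends — done with LAB3.
LAB5 starts before LAB4 ends → LAB4 and LAB5 overlap.
LAB6 starts after LAB4 ends — done with LAB4.
LAB6 starts exactly when LAB5 ends (back-to-back, no overlap) — done with LAB5.
LAB7 starts after LAB6 ends.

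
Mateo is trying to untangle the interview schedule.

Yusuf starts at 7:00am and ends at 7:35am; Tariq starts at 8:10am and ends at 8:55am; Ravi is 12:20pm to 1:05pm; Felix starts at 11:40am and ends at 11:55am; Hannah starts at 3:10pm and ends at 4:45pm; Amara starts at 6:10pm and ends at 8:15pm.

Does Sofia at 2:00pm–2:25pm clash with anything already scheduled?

No — it doesn't clash with anything

Yusuf: ends 7:35am at or before Sofia starts 2:00pm → clear.
Tariq: ends 8:55am at or before Sofia starts 2:00pm → clear.
Felix: ends 11:55am at or before Sofia starts 2:00pm → clear.
Ravi: ends 1:05pm at or before Sofia starts 2:00pm → clear.
Hannah: starts 3:10pm at or after Sofia ends 2:25pm → clear.
Amara: starts 6:10pm at or after Sofia ends 2:25pm → clear.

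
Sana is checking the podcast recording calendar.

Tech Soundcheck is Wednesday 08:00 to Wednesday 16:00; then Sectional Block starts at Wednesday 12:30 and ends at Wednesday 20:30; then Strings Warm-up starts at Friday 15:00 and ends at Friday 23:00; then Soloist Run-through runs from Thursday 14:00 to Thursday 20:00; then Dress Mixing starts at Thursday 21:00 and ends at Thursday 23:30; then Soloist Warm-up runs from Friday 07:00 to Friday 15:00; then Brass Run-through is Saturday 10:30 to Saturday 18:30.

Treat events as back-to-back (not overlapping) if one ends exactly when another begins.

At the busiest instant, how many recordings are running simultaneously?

2

Sweep the timeline, counting +1 at each start and −1 at each end (ends before starts at a tie):
Wednesday 08:00 start Tech Soundcheck → 1
Wednesday 12:30 start Sectional Block → 2
Wednesday 16:00 end Tech Soundcheck → 1
Wednesday 20:30 end Sectional Block → 0
Thursday 14:00 start Soloist Run-through → 1
Thursday 20:00 end Soloist Run-through → 0
Thursday 21:00 start Dress Mixing → 1
Thursday 23:30 end Dress Mixing → 0
Friday 07:00 start Soloist Warm-up → 1
Friday 15:00 end Soloist Warm-up → 0
Friday 15:00 start Strings Warm-up → 1
Friday 23:00 end Strings Warm-up → 0
Saturday 10:30 start Brass Run-through → 1
Saturday 18:30 end Brass Run-through → 0
Peak is 2, at Wednesday 12:30 (Sectional Block, Tech Soundcheck).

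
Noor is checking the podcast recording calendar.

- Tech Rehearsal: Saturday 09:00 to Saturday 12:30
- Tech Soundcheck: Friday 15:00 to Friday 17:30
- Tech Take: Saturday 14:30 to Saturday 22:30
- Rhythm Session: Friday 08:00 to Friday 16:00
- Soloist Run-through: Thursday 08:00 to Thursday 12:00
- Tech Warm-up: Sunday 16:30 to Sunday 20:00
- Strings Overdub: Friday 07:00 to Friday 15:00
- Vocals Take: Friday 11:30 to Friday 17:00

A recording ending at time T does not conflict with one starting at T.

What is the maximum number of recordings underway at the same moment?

3

Sort all start/end points and keep a running count:
Thursday 08:00 start Soloist Run-through → 1
Thursday 12:00 end Soloist Run-through → 0
Friday 07:00 start Strings Overdub → 1
Friday 08:00 start Rhythm Session → 2
Friday 11:30 start Vocals Take → 3
Friday 15:00 end Strings Overdub → 2
Friday 15:00 start Tech Soundcheck → 3
Friday 16:00 end Rhythm Session → 2
Friday 17:00 end Vocals Take → 1
Friday 17:30 end Tech Soundcheck → 0
Saturday 09:00 start Tech Rehearsal → 1
Saturday 12:30 end Tech Rehearsal → 0
Saturday 14:30 start Tech Take → 1
Saturday 22:30 end Tech Take → 0
Sunday 16:30 start Tech Warm-up → 1
Sunday 20:00 end Tech Warm-up → 0
Peak is 3, at Friday 11:30 (Rhythm Session, Strings Overdub, Vocals Take).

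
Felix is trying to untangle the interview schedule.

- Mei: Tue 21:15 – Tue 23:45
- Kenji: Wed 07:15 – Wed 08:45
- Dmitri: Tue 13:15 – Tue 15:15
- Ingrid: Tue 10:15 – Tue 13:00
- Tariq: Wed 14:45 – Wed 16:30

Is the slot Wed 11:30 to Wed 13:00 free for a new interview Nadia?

Ingrid: ends Tue 13:00 at or before Nadia starts Wed 11:30 → clear.
Dmitri: ends Tue 15:15 at or before Nadia starts Wed 11:30 → clear.
Mei: ends Tue 23:45 at or before Nadia starts Wed 11:30 → clear.
Kenji: ends Wed 08:45 at or before Nadia starts Wed 11:30 → clear.
Tariq: starts Wed 14:45 at or after Nadia ends Wed 13:00 → clear.

Yes — the slot is free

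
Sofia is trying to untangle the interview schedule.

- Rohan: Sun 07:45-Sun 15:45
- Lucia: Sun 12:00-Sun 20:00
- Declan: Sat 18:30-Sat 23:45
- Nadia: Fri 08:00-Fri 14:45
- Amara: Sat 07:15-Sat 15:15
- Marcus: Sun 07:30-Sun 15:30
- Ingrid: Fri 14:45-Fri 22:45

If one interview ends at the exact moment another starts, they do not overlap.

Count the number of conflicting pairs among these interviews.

Two intervals overlap when each starts before the other ends.
Sorted by start: Nadia, Ingrid, Amara, Declan, Marcus, Rohan, Lucia.
Ingrid starts exactly when Nadia ends (back-to-back, no overlap), so nothing later overlaps Nadia either.
Amara starts after Ingrid ends, so nothing later overlaps Ingrid either.
Declan starts after Amara ends, so nothing later overlaps Amara either.
Marcus starts after Declan ends, so nothing later overlaps Declan either.
Rohan starts before Marcus ends → Marcus and Rohan overlap.
Lucia starts before Marcus ends → Marcus and Lucia overlap.
Lucia starts before Rohan ends → Rohan and Lucia overlap.
Overlapping pairs: Lucia & Marcus, Lucia & Rohan, Marcus & Rohan — 3 in total.

3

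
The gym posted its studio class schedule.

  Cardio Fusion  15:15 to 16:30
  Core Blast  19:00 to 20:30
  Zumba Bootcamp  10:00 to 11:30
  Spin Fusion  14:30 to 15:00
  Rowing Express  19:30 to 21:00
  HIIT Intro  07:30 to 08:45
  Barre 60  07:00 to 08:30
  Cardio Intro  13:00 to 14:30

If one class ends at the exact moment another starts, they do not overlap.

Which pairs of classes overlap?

Two intervals overlap when each starts before the other ends.
Sorted by start: Barre 60, HIIT Intro, Zumba Bootcamp, Cardio Intro, Spin Fusion, Cardio Fusion, Core Blast, Rowing Express.
HIIT Intro starts before Barre 60 ends → Barre 60 and HIIT Intro overlap.
Zumba Bootcamp starts after Barre 60 ends, so nothing later overlaps Barre 60 either.
Zumba Bootcamp starts after HIIT Intro ends, so nothing later overlaps HIIT Intro either.
Cardio Intro starts after Zumba Bootcamp ends, so nothing later overlaps Zumba Bootcamp either.
Spin Fusion starts exactly when Cardio Intro ends (back-to-back, no overlap), so nothing later overlaps Cardio Intro either.
Cardio Fusion starts after Spin Fusion ends, so nothing later overlaps Spin Fusion either.
Core Blast starts after Cardio Fusion ends, so nothing later overlaps Cardio Fusion either.
Rowing Express starts before Core Blast ends → Core Blast and Rowing Express overlap.

Barre 60 & HIIT Intro, Core Blast & Rowing Express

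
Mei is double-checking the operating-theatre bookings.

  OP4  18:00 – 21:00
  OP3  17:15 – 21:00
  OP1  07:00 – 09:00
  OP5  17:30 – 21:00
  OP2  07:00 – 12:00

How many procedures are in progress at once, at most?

Sort all start/end points and keep a running count:
07:00 start OP1 → 1
07:00 start OP2 → 2
09:00 end OP1 → 1
12:00 end OP2 → 0
17:15 start OP3 → 1
17:30 start OP5 → 2
18:00 start OP4 → 3
21:00 end OP3 → 2
21:00 end OP4 → 1
21:00 end OP5 → 0
Peak is 3, at 18:00 (OP3, OP4, OP5).

3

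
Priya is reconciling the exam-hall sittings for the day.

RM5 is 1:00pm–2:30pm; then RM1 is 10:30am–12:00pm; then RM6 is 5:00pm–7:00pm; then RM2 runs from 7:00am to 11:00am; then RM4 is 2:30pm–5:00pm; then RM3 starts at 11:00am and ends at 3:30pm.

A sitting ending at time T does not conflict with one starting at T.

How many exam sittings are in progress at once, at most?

2

Sweep the timeline, counting +1 at each start and −1 at each end (ends before starts at a tie):
7:00am start RM2 → 1
10:30am start RM1 → 2
11:00am end RM2 → 1
11:00am start RM3 → 2
12:00pm end RM1 → 1
1:00pm start RM5 → 2
2:30pm end RM5 → 1
2:30pm start RM4 → 2
3:30pm end RM3 → 1
5:00pm end RM4 → 0
5:00pm start RM6 → 1
7:00pm end RM6 → 0
Peak is 2, at 10:30am (RM1, RM2).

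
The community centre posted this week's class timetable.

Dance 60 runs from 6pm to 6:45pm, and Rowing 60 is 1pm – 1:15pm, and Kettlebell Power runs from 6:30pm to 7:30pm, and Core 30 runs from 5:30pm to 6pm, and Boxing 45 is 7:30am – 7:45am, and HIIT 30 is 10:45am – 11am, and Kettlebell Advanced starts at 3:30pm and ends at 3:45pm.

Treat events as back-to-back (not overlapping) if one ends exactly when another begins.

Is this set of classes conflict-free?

Check each pair: they overlap iff neither finishes before the other starts.
Sorted by start: Boxing 45, HIIT 30, Rowing 60, Kettlebell Advanced, Core 30, Dance 60, Kettlebell Power.
HIIT 30 starts after Boxing 45 ends; Boxing 45 is clear from here.
Rowing 60 starts after HIIT 30 ends; HIIT 30 is clear from here.
Kettlebell Advanced starts after Rowing 60 ends; Rowing 60 is clear from here.
Core 30 starts after Kettlebell Advanced ends; Kettlebell Advanced is clear from here.
Dance 60 starts exactly when Core 30 ends (back-to-back, no overlap); Core 30 is clear from here.
Kettlebell Power starts before Dance 60 ends → Dance 60 and Kettlebell Power overlap.
That's a conflict, so the schedule is not conflict-free.

No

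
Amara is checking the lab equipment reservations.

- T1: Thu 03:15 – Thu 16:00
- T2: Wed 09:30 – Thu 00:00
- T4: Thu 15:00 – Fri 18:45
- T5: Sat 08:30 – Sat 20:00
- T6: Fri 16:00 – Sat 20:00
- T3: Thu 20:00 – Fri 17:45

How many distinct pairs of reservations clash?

Two intervals overlap when each starts before the other ends.
Sorted by start: T2, T1, T4, T3, T6, T5.
T1 starts after T2 ends; T2 is clear from here.
T4 starts before T1 ends → T1 and T4 overlap.
T3 starts after T1 ends; T1 is clear from here.
T3 starts before T4 ends → T4 and T3 overlap.
T6 starts before T4 ends → T4 and T6 overlap.
T5 starts after T4 ends.
T6 starts before T3 ends → T3 and T6 overlap.
T5 starts after T3 ends.
T5 starts before T6 ends → T6 and T5 overlap.
Overlapping pairs: T1 & T4, T3 & T4, T3 & T6, T4 & T6, T5 & T6 — 5 in total.

5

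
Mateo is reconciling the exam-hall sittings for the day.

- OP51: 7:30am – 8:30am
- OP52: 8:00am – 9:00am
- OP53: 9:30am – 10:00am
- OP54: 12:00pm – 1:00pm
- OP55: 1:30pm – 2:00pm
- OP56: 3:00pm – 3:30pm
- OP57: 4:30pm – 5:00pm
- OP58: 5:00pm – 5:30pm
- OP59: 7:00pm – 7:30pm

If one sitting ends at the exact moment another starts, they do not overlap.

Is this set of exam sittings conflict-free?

Two intervals overlap when each starts before the other ends.
Sorted by start: OP51, OP52, OP53, OP54, OP55, OP56, OP57, OP58, OP59.
OP52 starts before OP51 ends → OP51 and OP52 overlap.
That's a conflict, so the schedule is not conflict-free.

No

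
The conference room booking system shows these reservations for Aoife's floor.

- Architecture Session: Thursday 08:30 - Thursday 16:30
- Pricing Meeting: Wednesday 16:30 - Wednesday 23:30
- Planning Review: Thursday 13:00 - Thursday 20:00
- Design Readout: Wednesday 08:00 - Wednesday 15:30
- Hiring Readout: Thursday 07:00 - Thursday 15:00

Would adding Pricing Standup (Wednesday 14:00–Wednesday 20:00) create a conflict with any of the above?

Yes — it overlaps Design Readout, Pricing Meeting

Design Readout: starts Wednesday 08:00 before Pricing Standup ends Wednesday 20:00, and ends Wednesday 15:30 after Pricing Standup starts Wednesday 14:00 → overlap.
Pricing Meeting: starts Wednesday 16:30 before Pricing Standup ends Wednesday 20:00, and ends Wednesday 23:30 after Pricing Standup starts Wednesday 14:00 → overlap.
Hiring Readout: starts Thursday 07:00 at or after Pricing Standup ends Wednesday 20:00 → clear.
Architecture Session: starts Thursday 08:30 at or after Pricing Standup ends Wednesday 20:00 → clear.
Planning Review: starts Thursday 13:00 at or after Pricing Standup ends Wednesday 20:00 → clear.
Pricing Standup overlaps Design Readout, Pricing Meeting.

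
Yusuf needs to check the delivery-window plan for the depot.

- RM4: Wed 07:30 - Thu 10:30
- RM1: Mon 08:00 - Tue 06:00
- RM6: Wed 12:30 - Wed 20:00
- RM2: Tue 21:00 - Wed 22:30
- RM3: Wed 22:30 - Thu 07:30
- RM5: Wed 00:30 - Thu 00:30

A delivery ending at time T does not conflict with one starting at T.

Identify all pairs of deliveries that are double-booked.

Sorted by start: RM1, RM2, RM5, RM4, RM6, RM3.
RM2 starts after RM1 ends; RM1 is clear from here.
RM5 starts before RM2 ends → RM2 and RM5 overlap.
RM4 starts before RM2 ends → RM2 and RM4 overlap.
RM6 starts before RM2 ends → RM2 and RM6 overlap.
RM3 starts exactly when RM2 ends (back-to-back, no overlap).
RM4 starts before RM5 ends → RM5 and RM4 overlap.
RM6 starts before RM5 ends → RM5 and RM6 overlap.
RM3 starts before RM5 ends → RM5 and RM3 overlap.
RM6 starts before RM4 ends → RM4 and RM6 overlap.
RM3 starts before RM4 ends → RM4 and RM3 overlap.
RM3 starts after RM6 ends.

RM2 & RM4, RM2 & RM5, RM2 & RM6, RM3 & RM4, RM3 & RM5, RM4 & RM5, RM4 & RM6, RM5 & RM6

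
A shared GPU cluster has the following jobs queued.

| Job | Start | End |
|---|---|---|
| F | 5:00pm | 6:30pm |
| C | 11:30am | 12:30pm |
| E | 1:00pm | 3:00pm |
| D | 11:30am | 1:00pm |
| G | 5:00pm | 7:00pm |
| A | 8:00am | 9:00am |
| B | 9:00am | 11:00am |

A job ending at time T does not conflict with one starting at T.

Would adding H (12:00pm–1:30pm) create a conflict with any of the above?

Yes — it overlaps C, D, E

A: ends 9:00am at or before H starts 12:00pm → clear.
B: ends 11:00am at or before H starts 12:00pm → clear.
C: starts 11:30am before H ends 1:30pm, and ends 12:30pm after H starts 12:00pm → overlap.
D: starts 11:30am before H ends 1:30pm, and ends 1:00pm after H starts 12:00pm → overlap.
E: starts 1:00pm before H ends 1:30pm, and ends 3:00pm after H starts 12:00pm → overlap.
F: starts 5:00pm at or after H ends 1:30pm → clear.
G: starts 5:00pm at or after H ends 1:30pm → clear.
H overlaps C, D, E.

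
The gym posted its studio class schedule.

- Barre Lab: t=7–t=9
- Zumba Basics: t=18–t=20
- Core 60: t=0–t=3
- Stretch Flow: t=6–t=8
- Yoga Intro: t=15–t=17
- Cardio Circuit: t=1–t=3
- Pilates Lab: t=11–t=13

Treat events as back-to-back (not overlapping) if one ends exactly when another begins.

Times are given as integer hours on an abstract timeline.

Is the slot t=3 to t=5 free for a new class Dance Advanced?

Yes — the slot is free

Core 60: ends t=3 at or before Dance Advanced starts t=3 → clear.
Cardio Circuit: ends t=3 at or before Dance Advanced starts t=3 → clear.
Stretch Flow: starts t=6 at or after Dance Advanced ends t=5 → clear.
Barre Lab: starts t=7 at or after Dance Advanced ends t=5 → clear.
Pilates Lab: starts t=11 at or after Dance Advanced ends t=5 → clear.
Yoga Intro: starts t=15 at or after Dance Advanced ends t=5 → clear.
Zumba Basics: starts t=18 at or after Dance Advanced ends t=5 → clear.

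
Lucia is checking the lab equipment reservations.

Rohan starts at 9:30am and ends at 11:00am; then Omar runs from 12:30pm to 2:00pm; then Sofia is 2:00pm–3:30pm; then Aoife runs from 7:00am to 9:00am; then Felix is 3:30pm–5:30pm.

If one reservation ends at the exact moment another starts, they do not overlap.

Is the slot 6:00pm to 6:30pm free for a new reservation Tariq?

Yes — the slot is free

Aoife: ends 9:00am at or before Tariq starts 6:00pm → clear.
Rohan: ends 11:00am at or before Tariq starts 6:00pm → clear.
Omar: ends 2:00pm at or before Tariq starts 6:00pm → clear.
Sofia: ends 3:30pm at or before Tariq starts 6:00pm → clear.
Felix: ends 5:30pm at or before Tariq starts 6:00pm → clear.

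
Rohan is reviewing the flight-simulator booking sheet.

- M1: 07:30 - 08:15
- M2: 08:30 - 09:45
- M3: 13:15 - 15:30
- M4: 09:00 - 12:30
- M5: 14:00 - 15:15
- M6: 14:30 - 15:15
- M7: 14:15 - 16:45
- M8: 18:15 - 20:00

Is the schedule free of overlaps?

Check each pair: they overlap iff neither finishes before the other starts.
Sorted by start: M1, M2, M4, M3, M5, M7, M6, M8.
M2 starts after M1 ends — done with M1.
M4 starts before M2 ends → M2 and M4 overlap.
That's a conflict, so the schedule is not conflict-free.

No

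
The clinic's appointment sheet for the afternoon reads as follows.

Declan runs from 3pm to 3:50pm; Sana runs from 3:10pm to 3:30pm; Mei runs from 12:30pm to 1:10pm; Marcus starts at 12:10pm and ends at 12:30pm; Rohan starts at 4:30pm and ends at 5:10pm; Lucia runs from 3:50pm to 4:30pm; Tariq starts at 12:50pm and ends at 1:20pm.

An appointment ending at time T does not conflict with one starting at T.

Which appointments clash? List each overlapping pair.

Declan & Sana, Mei & Tariq

Sorted by start: Marcus, Mei, Tariq, Declan, Sana, Lucia, Rohan.
Mei starts exactly when Marcus ends (back-to-back, no overlap); Marcus is clear from here.
Tariq starts before Mei ends → Mei and Tariq overlap.
Declan starts after Mei ends; Mei is clear from here.
Declan starts after Tariq ends; Tariq is clear from here.
Sana starts before Declan ends → Declan and Sana overlap.
Lucia starts exactly when Declan ends (back-to-back, no overlap); Declan is clear from here.
Lucia starts after Sana ends; Sana is clear from here.
Rohan starts exactly when Lucia ends (back-to-back, no overlap).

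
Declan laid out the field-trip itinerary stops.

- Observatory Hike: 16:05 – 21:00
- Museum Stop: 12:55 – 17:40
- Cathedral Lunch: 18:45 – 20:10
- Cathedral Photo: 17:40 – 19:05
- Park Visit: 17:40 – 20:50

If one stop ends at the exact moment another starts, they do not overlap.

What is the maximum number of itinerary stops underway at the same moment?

4

Sweep the timeline, counting +1 at each start and −1 at each end (ends before starts at a tie):
12:55 start Museum Stop → 1
16:05 start Observatory Hike → 2
17:40 end Museum Stop → 1
17:40 start Cathedral Photo → 2
17:40 start Park Visit → 3
18:45 start Cathedral Lunch → 4
19:05 end Cathedral Photo → 3
20:10 end Cathedral Lunch → 2
20:50 end Park Visit → 1
21:00 end Observatory Hike → 0
Peak is 4, at 18:45 (Cathedral Lunch, Cathedral Photo, Observatory Hike, Park Visit).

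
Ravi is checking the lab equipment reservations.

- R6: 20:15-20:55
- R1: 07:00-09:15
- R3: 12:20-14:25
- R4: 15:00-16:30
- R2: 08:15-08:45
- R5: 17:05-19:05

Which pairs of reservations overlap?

Sorted by start: R1, R2, R3, R4, R5, R6.
R2 starts before R1 ends → R1 and R2 overlap.
R3 starts after R1 ends, so R1 has no further overlaps.
R3 starts after R2 ends, so R2 has no further overlaps.
R4 starts after R3 ends, so R3 has no further overlaps.
R5 starts after R4 ends, so R4 has no further overlaps.
R6 starts after R5 ends.

R1 & R2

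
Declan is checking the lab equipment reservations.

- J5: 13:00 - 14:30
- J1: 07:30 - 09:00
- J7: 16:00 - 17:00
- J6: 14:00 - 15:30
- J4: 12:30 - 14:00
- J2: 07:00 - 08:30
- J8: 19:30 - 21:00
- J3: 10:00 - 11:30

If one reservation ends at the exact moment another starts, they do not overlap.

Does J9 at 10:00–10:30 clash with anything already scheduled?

Yes — it overlaps J3

J2: ends 08:30 at or before J9 starts 10:00 → clear.
J1: ends 09:00 at or before J9 starts 10:00 → clear.
J3: starts 10:00 before J9 ends 10:30, and ends 11:30 after J9 starts 10:00 → overlap.
J4: starts 12:30 at or after J9 ends 10:30 → clear.
J5: starts 13:00 at or after J9 ends 10:30 → clear.
J6: starts 14:00 at or after J9 ends 10:30 → clear.
J7: starts 16:00 at or after J9 ends 10:30 → clear.
J8: starts 19:30 at or after J9 ends 10:30 → clear.
J9 overlaps J3.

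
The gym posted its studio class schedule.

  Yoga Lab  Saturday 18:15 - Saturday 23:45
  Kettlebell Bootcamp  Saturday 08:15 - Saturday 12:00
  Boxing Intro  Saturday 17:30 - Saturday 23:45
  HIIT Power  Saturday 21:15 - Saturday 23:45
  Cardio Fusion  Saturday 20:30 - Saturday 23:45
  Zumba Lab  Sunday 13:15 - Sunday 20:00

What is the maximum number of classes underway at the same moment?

Walk through starts and ends in time order (an end at T is processed before a start at T):
Saturday 08:15 start Kettlebell Bootcamp → 1
Saturday 12:00 end Kettlebell Bootcamp → 0
Saturday 17:30 start Boxing Intro → 1
Saturday 18:15 start Yoga Lab → 2
Saturday 20:30 start Cardio Fusion → 3
Saturday 21:15 start HIIT Power → 4
Saturday 23:45 end Boxing Intro → 3
Saturday 23:45 end Cardio Fusion → 2
Saturday 23:45 end HIIT Power → 1
Saturday 23:45 end Yoga Lab → 0
Sunday 13:15 start Zumba Lab → 1
Sunday 20:00 end Zumba Lab → 0
Peak is 4, at Saturday 21:15 (Boxing Intro, Cardio Fusion, HIIT Power, Yoga Lab).

4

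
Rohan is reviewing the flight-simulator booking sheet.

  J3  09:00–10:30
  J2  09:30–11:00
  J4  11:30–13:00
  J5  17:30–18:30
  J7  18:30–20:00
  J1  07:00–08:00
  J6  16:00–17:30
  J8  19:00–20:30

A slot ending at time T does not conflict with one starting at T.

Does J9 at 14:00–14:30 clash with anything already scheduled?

No — it doesn't clash with anything

J1: ends 08:00 at or before J9 starts 14:00 → clear.
J3: ends 10:30 at or before J9 starts 14:00 → clear.
J2: ends 11:00 at or before J9 starts 14:00 → clear.
J4: ends 13:00 at or before J9 starts 14:00 → clear.
J6: starts 16:00 at or after J9 ends 14:30 → clear.
J5: starts 17:30 at or after J9 ends 14:30 → clear.
J7: starts 18:30 at or after J9 ends 14:30 → clear.
J8: starts 19:00 at or after J9 ends 14:30 → clear.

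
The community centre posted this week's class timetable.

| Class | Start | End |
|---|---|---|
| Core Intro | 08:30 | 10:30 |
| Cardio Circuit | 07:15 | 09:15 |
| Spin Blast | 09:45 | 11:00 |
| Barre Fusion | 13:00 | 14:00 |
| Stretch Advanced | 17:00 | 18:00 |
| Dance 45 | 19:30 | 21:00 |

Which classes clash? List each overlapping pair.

Cardio Circuit & Core Intro, Core Intro & Spin Blast

Check each pair: they overlap iff neither finishes before the other starts.
Sorted by start: Cardio Circuit, Core Intro, Spin Blast, Barre Fusion, Stretch Advanced, Dance 45.
Core Intro starts before Cardio Circuit ends → Cardio Circuit and Core Intro overlap.
Spin Blast starts after Cardio Circuit ends — done with Cardio Circuit.
Spin Blast starts before Core Intro ends → Core Intro and Spin Blast overlap.
Barre Fusion starts after Core Intro ends — done with Core Intro.
Barre Fusion starts after Spin Blast ends — done with Spin Blast.
Stretch Advanced starts after Barre Fusion ends — done with Barre Fusion.
Dance 45 starts after Stretch Advanced ends.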